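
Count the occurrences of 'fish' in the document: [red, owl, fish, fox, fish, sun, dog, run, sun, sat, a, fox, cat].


Document has 13 words
Scanning for 'fish':
Found at positions: [2, 4]
Count = 2

2


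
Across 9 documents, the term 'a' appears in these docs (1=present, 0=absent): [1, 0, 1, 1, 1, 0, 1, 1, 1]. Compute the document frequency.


Checking each document for 'a':
Doc 1: present
Doc 2: absent
Doc 3: present
Doc 4: present
Doc 5: present
Doc 6: absent
Doc 7: present
Doc 8: present
Doc 9: present
df = sum of presences = 1 + 0 + 1 + 1 + 1 + 0 + 1 + 1 + 1 = 7

7


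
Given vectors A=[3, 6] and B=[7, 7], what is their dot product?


Dot product = sum of element-wise products
A[0]*B[0] = 3*7 = 21
A[1]*B[1] = 6*7 = 42
Sum = 21 + 42 = 63

63


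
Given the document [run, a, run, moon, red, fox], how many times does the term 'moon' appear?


Document has 6 words
Scanning for 'moon':
Found at positions: [3]
Count = 1

1


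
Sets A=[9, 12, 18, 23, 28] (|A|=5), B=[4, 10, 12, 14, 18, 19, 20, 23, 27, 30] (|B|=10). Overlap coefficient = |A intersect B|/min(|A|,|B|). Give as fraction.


A intersect B = [12, 18, 23]
|A intersect B| = 3
min(|A|, |B|) = min(5, 10) = 5
Overlap = 3 / 5 = 3/5

3/5


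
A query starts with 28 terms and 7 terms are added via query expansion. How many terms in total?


Original terms: 28
Expansion terms: 7
Total = 28 + 7 = 35

35


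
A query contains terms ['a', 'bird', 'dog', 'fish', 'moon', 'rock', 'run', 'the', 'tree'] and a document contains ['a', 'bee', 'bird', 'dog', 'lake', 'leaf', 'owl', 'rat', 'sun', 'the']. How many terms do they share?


Query terms: ['a', 'bird', 'dog', 'fish', 'moon', 'rock', 'run', 'the', 'tree']
Document terms: ['a', 'bee', 'bird', 'dog', 'lake', 'leaf', 'owl', 'rat', 'sun', 'the']
Common terms: ['a', 'bird', 'dog', 'the']
Overlap count = 4

4


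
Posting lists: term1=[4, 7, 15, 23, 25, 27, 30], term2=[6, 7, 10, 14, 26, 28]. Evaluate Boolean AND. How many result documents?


Boolean AND: find intersection of posting lists
term1 docs: [4, 7, 15, 23, 25, 27, 30]
term2 docs: [6, 7, 10, 14, 26, 28]
Intersection: [7]
|intersection| = 1

1


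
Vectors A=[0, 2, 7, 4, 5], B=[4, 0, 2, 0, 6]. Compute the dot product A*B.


Dot product = sum of element-wise products
A[0]*B[0] = 0*4 = 0
A[1]*B[1] = 2*0 = 0
A[2]*B[2] = 7*2 = 14
A[3]*B[3] = 4*0 = 0
A[4]*B[4] = 5*6 = 30
Sum = 0 + 0 + 14 + 0 + 30 = 44

44


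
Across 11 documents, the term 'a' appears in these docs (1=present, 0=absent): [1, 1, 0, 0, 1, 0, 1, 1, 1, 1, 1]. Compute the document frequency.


Checking each document for 'a':
Doc 1: present
Doc 2: present
Doc 3: absent
Doc 4: absent
Doc 5: present
Doc 6: absent
Doc 7: present
Doc 8: present
Doc 9: present
Doc 10: present
Doc 11: present
df = sum of presences = 1 + 1 + 0 + 0 + 1 + 0 + 1 + 1 + 1 + 1 + 1 = 8

8


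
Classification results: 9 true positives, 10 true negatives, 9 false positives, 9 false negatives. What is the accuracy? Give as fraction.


Accuracy = (TP + TN) / (TP + TN + FP + FN)
TP + TN = 9 + 10 = 19
Total = 9 + 10 + 9 + 9 = 37
Accuracy = 19 / 37 = 19/37

19/37


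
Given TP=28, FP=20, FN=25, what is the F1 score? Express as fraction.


F1 = 2 * P * R / (P + R)
P = TP/(TP+FP) = 28/48 = 7/12
R = TP/(TP+FN) = 28/53 = 28/53
2 * P * R = 2 * 7/12 * 28/53 = 98/159
P + R = 7/12 + 28/53 = 707/636
F1 = 98/159 / 707/636 = 56/101

56/101


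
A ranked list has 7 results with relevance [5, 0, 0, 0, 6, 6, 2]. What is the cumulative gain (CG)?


Cumulative Gain = sum of relevance scores
Position 1: rel=5, running sum=5
Position 2: rel=0, running sum=5
Position 3: rel=0, running sum=5
Position 4: rel=0, running sum=5
Position 5: rel=6, running sum=11
Position 6: rel=6, running sum=17
Position 7: rel=2, running sum=19
CG = 19

19


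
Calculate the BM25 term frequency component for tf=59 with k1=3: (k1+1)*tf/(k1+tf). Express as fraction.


BM25 TF component = (k1+1)*tf / (k1+tf)
k1 = 3, tf = 59
Numerator = (3+1)*59 = 236
Denominator = 3 + 59 = 62
= 236/62 = 118/31

118/31


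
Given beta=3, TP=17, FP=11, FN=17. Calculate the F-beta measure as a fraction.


P = TP/(TP+FP) = 17/28 = 17/28
R = TP/(TP+FN) = 17/34 = 1/2
beta^2 = 3^2 = 9
(1 + beta^2) = 10
Numerator = (1+beta^2)*P*R = 85/28
Denominator = beta^2*P + R = 153/28 + 1/2 = 167/28
F_beta = 85/167

85/167


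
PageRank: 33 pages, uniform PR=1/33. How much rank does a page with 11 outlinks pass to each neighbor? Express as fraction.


Initial PR = 1/33 = 1/33
Outlinks = 11
Contribution per link = PR / outlinks
= 1/33 / 11
= 1/363

1/363


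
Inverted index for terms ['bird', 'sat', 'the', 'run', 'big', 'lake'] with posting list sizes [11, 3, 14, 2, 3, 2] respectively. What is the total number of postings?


Summing posting list sizes:
'bird': 11 postings
'sat': 3 postings
'the': 14 postings
'run': 2 postings
'big': 3 postings
'lake': 2 postings
Total = 11 + 3 + 14 + 2 + 3 + 2 = 35

35


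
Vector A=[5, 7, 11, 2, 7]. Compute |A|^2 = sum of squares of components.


|A|^2 = sum of squared components
A[0]^2 = 5^2 = 25
A[1]^2 = 7^2 = 49
A[2]^2 = 11^2 = 121
A[3]^2 = 2^2 = 4
A[4]^2 = 7^2 = 49
Sum = 25 + 49 + 121 + 4 + 49 = 248

248


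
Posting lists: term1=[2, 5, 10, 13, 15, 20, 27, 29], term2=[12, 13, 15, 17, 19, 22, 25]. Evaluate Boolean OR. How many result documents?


Boolean OR: find union of posting lists
term1 docs: [2, 5, 10, 13, 15, 20, 27, 29]
term2 docs: [12, 13, 15, 17, 19, 22, 25]
Union: [2, 5, 10, 12, 13, 15, 17, 19, 20, 22, 25, 27, 29]
|union| = 13

13


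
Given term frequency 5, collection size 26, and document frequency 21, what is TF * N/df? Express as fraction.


TF * (N/df)
= 5 * (26/21)
= 5 * 26/21
= 130/21

130/21


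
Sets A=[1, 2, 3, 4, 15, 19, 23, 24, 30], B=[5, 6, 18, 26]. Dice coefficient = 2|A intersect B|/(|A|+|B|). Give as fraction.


A intersect B = []
|A intersect B| = 0
|A| = 9, |B| = 4
Dice = 2*0 / (9+4)
= 0 / 13 = 0

0


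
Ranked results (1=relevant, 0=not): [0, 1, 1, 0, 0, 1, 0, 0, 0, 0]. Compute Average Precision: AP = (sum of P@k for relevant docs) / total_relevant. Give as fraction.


Computing P@k for each relevant position:
Position 1: not relevant
Position 2: relevant, P@2 = 1/2 = 1/2
Position 3: relevant, P@3 = 2/3 = 2/3
Position 4: not relevant
Position 5: not relevant
Position 6: relevant, P@6 = 3/6 = 1/2
Position 7: not relevant
Position 8: not relevant
Position 9: not relevant
Position 10: not relevant
Sum of P@k = 1/2 + 2/3 + 1/2 = 5/3
AP = 5/3 / 3 = 5/9

5/9


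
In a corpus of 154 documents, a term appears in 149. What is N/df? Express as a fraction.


IDF ratio = N / df
= 154 / 149
= 154/149

154/149


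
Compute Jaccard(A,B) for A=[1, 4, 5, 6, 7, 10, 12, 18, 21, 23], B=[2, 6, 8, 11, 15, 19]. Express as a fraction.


A intersect B = [6]
|A intersect B| = 1
A union B = [1, 2, 4, 5, 6, 7, 8, 10, 11, 12, 15, 18, 19, 21, 23]
|A union B| = 15
Jaccard = 1/15 = 1/15

1/15


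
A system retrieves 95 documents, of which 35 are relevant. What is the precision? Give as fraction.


Precision = relevant_retrieved / total_retrieved
= 35 / 95
= 35 / (35 + 60)
= 7/19

7/19


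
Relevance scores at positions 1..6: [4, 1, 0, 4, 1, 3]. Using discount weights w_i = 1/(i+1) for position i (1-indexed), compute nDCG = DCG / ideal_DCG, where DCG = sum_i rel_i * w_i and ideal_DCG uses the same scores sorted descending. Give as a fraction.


Position discount weights w_i = 1/(i+1) for i=1..6:
Weights = [1/2, 1/3, 1/4, 1/5, 1/6, 1/7]
Actual relevance: [4, 1, 0, 4, 1, 3]
DCG = 4/2 + 1/3 + 0/4 + 4/5 + 1/6 + 3/7 = 261/70
Ideal relevance (sorted desc): [4, 4, 3, 1, 1, 0]
Ideal DCG = 4/2 + 4/3 + 3/4 + 1/5 + 1/6 + 0/7 = 89/20
nDCG = DCG / ideal_DCG = 261/70 / 89/20 = 522/623

522/623


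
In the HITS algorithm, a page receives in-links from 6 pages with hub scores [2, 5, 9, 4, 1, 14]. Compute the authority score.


Authority = sum of hub scores of in-linkers
In-link 1: hub score = 2
In-link 2: hub score = 5
In-link 3: hub score = 9
In-link 4: hub score = 4
In-link 5: hub score = 1
In-link 6: hub score = 14
Authority = 2 + 5 + 9 + 4 + 1 + 14 = 35

35


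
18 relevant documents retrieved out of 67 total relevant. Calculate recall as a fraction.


Recall = retrieved_relevant / total_relevant
= 18 / 67
= 18 / (18 + 49)
= 18/67

18/67


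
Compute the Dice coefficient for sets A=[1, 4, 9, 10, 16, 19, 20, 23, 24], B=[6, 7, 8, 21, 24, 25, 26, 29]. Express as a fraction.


A intersect B = [24]
|A intersect B| = 1
|A| = 9, |B| = 8
Dice = 2*1 / (9+8)
= 2 / 17 = 2/17

2/17


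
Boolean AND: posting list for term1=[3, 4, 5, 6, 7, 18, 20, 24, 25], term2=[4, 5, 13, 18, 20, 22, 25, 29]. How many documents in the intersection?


Boolean AND: find intersection of posting lists
term1 docs: [3, 4, 5, 6, 7, 18, 20, 24, 25]
term2 docs: [4, 5, 13, 18, 20, 22, 25, 29]
Intersection: [4, 5, 18, 20, 25]
|intersection| = 5

5


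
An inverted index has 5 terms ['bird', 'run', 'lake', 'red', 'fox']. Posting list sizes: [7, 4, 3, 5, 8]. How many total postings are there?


Summing posting list sizes:
'bird': 7 postings
'run': 4 postings
'lake': 3 postings
'red': 5 postings
'fox': 8 postings
Total = 7 + 4 + 3 + 5 + 8 = 27

27


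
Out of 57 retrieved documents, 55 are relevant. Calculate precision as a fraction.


Precision = relevant_retrieved / total_retrieved
= 55 / 57
= 55 / (55 + 2)
= 55/57

55/57


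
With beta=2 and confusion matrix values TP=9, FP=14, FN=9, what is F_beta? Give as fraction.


P = TP/(TP+FP) = 9/23 = 9/23
R = TP/(TP+FN) = 9/18 = 1/2
beta^2 = 2^2 = 4
(1 + beta^2) = 5
Numerator = (1+beta^2)*P*R = 45/46
Denominator = beta^2*P + R = 36/23 + 1/2 = 95/46
F_beta = 9/19

9/19


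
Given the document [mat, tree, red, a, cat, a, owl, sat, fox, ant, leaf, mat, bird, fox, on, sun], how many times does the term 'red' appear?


Document has 16 words
Scanning for 'red':
Found at positions: [2]
Count = 1

1


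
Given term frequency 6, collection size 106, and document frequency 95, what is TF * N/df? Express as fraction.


TF * (N/df)
= 6 * (106/95)
= 6 * 106/95
= 636/95

636/95


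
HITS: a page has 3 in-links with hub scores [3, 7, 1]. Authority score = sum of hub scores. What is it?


Authority = sum of hub scores of in-linkers
In-link 1: hub score = 3
In-link 2: hub score = 7
In-link 3: hub score = 1
Authority = 3 + 7 + 1 = 11

11


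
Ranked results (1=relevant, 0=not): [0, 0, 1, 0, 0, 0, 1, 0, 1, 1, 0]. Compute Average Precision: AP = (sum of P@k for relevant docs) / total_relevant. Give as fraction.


Computing P@k for each relevant position:
Position 1: not relevant
Position 2: not relevant
Position 3: relevant, P@3 = 1/3 = 1/3
Position 4: not relevant
Position 5: not relevant
Position 6: not relevant
Position 7: relevant, P@7 = 2/7 = 2/7
Position 8: not relevant
Position 9: relevant, P@9 = 3/9 = 1/3
Position 10: relevant, P@10 = 4/10 = 2/5
Position 11: not relevant
Sum of P@k = 1/3 + 2/7 + 1/3 + 2/5 = 142/105
AP = 142/105 / 4 = 71/210

71/210


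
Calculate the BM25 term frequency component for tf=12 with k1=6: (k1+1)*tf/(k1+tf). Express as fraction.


BM25 TF component = (k1+1)*tf / (k1+tf)
k1 = 6, tf = 12
Numerator = (6+1)*12 = 84
Denominator = 6 + 12 = 18
= 84/18 = 14/3

14/3


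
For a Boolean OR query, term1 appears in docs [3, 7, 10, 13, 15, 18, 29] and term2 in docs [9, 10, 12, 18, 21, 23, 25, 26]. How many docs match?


Boolean OR: find union of posting lists
term1 docs: [3, 7, 10, 13, 15, 18, 29]
term2 docs: [9, 10, 12, 18, 21, 23, 25, 26]
Union: [3, 7, 9, 10, 12, 13, 15, 18, 21, 23, 25, 26, 29]
|union| = 13

13


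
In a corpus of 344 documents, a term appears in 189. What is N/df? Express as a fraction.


IDF ratio = N / df
= 344 / 189
= 344/189

344/189


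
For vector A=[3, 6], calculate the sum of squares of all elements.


|A|^2 = sum of squared components
A[0]^2 = 3^2 = 9
A[1]^2 = 6^2 = 36
Sum = 9 + 36 = 45

45


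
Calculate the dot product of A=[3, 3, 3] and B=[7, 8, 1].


Dot product = sum of element-wise products
A[0]*B[0] = 3*7 = 21
A[1]*B[1] = 3*8 = 24
A[2]*B[2] = 3*1 = 3
Sum = 21 + 24 + 3 = 48

48


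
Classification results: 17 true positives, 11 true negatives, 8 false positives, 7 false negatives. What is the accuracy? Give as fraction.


Accuracy = (TP + TN) / (TP + TN + FP + FN)
TP + TN = 17 + 11 = 28
Total = 17 + 11 + 8 + 7 = 43
Accuracy = 28 / 43 = 28/43

28/43


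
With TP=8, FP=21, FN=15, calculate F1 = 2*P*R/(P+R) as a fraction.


F1 = 2 * P * R / (P + R)
P = TP/(TP+FP) = 8/29 = 8/29
R = TP/(TP+FN) = 8/23 = 8/23
2 * P * R = 2 * 8/29 * 8/23 = 128/667
P + R = 8/29 + 8/23 = 416/667
F1 = 128/667 / 416/667 = 4/13

4/13


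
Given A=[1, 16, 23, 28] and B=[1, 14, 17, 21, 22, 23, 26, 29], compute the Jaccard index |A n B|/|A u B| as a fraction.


A intersect B = [1, 23]
|A intersect B| = 2
A union B = [1, 14, 16, 17, 21, 22, 23, 26, 28, 29]
|A union B| = 10
Jaccard = 2/10 = 1/5

1/5


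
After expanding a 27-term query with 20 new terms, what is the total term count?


Original terms: 27
Expansion terms: 20
Total = 27 + 20 = 47

47


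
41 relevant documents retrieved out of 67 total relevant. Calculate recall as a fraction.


Recall = retrieved_relevant / total_relevant
= 41 / 67
= 41 / (41 + 26)
= 41/67

41/67


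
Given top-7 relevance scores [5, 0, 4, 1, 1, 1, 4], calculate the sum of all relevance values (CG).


Cumulative Gain = sum of relevance scores
Position 1: rel=5, running sum=5
Position 2: rel=0, running sum=5
Position 3: rel=4, running sum=9
Position 4: rel=1, running sum=10
Position 5: rel=1, running sum=11
Position 6: rel=1, running sum=12
Position 7: rel=4, running sum=16
CG = 16

16


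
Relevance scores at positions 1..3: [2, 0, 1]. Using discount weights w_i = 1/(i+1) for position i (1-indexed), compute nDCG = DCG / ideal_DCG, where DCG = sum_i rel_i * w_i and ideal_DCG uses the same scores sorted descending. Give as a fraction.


Position discount weights w_i = 1/(i+1) for i=1..3:
Weights = [1/2, 1/3, 1/4]
Actual relevance: [2, 0, 1]
DCG = 2/2 + 0/3 + 1/4 = 5/4
Ideal relevance (sorted desc): [2, 1, 0]
Ideal DCG = 2/2 + 1/3 + 0/4 = 4/3
nDCG = DCG / ideal_DCG = 5/4 / 4/3 = 15/16

15/16


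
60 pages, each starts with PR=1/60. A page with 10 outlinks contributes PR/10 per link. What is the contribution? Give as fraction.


Initial PR = 1/60 = 1/60
Outlinks = 10
Contribution per link = PR / outlinks
= 1/60 / 10
= 1/600

1/600


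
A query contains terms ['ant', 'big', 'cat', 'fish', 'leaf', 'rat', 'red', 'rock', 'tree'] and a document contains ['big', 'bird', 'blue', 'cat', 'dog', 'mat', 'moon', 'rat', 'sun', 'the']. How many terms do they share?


Query terms: ['ant', 'big', 'cat', 'fish', 'leaf', 'rat', 'red', 'rock', 'tree']
Document terms: ['big', 'bird', 'blue', 'cat', 'dog', 'mat', 'moon', 'rat', 'sun', 'the']
Common terms: ['big', 'cat', 'rat']
Overlap count = 3

3


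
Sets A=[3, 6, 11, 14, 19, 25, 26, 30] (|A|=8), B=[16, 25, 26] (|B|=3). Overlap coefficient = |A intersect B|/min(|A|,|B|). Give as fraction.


A intersect B = [25, 26]
|A intersect B| = 2
min(|A|, |B|) = min(8, 3) = 3
Overlap = 2 / 3 = 2/3

2/3


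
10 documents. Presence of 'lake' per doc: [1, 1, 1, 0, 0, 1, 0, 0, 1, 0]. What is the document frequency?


Checking each document for 'lake':
Doc 1: present
Doc 2: present
Doc 3: present
Doc 4: absent
Doc 5: absent
Doc 6: present
Doc 7: absent
Doc 8: absent
Doc 9: present
Doc 10: absent
df = sum of presences = 1 + 1 + 1 + 0 + 0 + 1 + 0 + 0 + 1 + 0 = 5

5


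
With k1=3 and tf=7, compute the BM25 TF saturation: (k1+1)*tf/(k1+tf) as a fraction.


BM25 TF component = (k1+1)*tf / (k1+tf)
k1 = 3, tf = 7
Numerator = (3+1)*7 = 28
Denominator = 3 + 7 = 10
= 28/10 = 14/5

14/5


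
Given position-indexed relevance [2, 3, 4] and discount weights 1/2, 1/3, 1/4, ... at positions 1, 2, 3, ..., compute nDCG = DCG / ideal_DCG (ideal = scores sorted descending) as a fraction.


Position discount weights w_i = 1/(i+1) for i=1..3:
Weights = [1/2, 1/3, 1/4]
Actual relevance: [2, 3, 4]
DCG = 2/2 + 3/3 + 4/4 = 3
Ideal relevance (sorted desc): [4, 3, 2]
Ideal DCG = 4/2 + 3/3 + 2/4 = 7/2
nDCG = DCG / ideal_DCG = 3 / 7/2 = 6/7

6/7


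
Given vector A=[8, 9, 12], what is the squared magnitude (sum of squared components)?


|A|^2 = sum of squared components
A[0]^2 = 8^2 = 64
A[1]^2 = 9^2 = 81
A[2]^2 = 12^2 = 144
Sum = 64 + 81 + 144 = 289

289


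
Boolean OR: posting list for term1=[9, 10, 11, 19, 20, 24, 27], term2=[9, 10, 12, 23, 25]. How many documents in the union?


Boolean OR: find union of posting lists
term1 docs: [9, 10, 11, 19, 20, 24, 27]
term2 docs: [9, 10, 12, 23, 25]
Union: [9, 10, 11, 12, 19, 20, 23, 24, 25, 27]
|union| = 10

10


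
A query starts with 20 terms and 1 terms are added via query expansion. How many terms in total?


Original terms: 20
Expansion terms: 1
Total = 20 + 1 = 21

21


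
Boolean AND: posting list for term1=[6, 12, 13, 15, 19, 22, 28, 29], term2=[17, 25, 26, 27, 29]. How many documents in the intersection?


Boolean AND: find intersection of posting lists
term1 docs: [6, 12, 13, 15, 19, 22, 28, 29]
term2 docs: [17, 25, 26, 27, 29]
Intersection: [29]
|intersection| = 1

1


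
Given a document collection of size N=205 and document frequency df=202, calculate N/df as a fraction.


IDF ratio = N / df
= 205 / 202
= 205/202

205/202


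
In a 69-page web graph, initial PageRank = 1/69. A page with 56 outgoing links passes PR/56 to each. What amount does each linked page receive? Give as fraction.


Initial PR = 1/69 = 1/69
Outlinks = 56
Contribution per link = PR / outlinks
= 1/69 / 56
= 1/3864

1/3864


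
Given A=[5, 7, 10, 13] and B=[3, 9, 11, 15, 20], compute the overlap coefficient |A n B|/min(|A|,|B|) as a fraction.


A intersect B = []
|A intersect B| = 0
min(|A|, |B|) = min(4, 5) = 4
Overlap = 0 / 4 = 0

0


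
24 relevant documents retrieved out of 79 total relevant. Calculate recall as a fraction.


Recall = retrieved_relevant / total_relevant
= 24 / 79
= 24 / (24 + 55)
= 24/79

24/79


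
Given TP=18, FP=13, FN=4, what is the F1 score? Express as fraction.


F1 = 2 * P * R / (P + R)
P = TP/(TP+FP) = 18/31 = 18/31
R = TP/(TP+FN) = 18/22 = 9/11
2 * P * R = 2 * 18/31 * 9/11 = 324/341
P + R = 18/31 + 9/11 = 477/341
F1 = 324/341 / 477/341 = 36/53

36/53


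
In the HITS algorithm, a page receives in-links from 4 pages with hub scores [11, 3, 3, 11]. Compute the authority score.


Authority = sum of hub scores of in-linkers
In-link 1: hub score = 11
In-link 2: hub score = 3
In-link 3: hub score = 3
In-link 4: hub score = 11
Authority = 11 + 3 + 3 + 11 = 28

28


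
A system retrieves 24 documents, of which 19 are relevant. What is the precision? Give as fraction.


Precision = relevant_retrieved / total_retrieved
= 19 / 24
= 19 / (19 + 5)
= 19/24

19/24


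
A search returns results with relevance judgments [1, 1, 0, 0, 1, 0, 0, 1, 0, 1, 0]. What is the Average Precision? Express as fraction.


Computing P@k for each relevant position:
Position 1: relevant, P@1 = 1/1 = 1
Position 2: relevant, P@2 = 2/2 = 1
Position 3: not relevant
Position 4: not relevant
Position 5: relevant, P@5 = 3/5 = 3/5
Position 6: not relevant
Position 7: not relevant
Position 8: relevant, P@8 = 4/8 = 1/2
Position 9: not relevant
Position 10: relevant, P@10 = 5/10 = 1/2
Position 11: not relevant
Sum of P@k = 1 + 1 + 3/5 + 1/2 + 1/2 = 18/5
AP = 18/5 / 5 = 18/25

18/25


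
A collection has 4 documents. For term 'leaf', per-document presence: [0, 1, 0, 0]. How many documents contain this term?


Checking each document for 'leaf':
Doc 1: absent
Doc 2: present
Doc 3: absent
Doc 4: absent
df = sum of presences = 0 + 1 + 0 + 0 = 1

1


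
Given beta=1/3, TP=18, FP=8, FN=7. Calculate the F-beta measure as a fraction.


P = TP/(TP+FP) = 18/26 = 9/13
R = TP/(TP+FN) = 18/25 = 18/25
beta^2 = 1/3^2 = 1/9
(1 + beta^2) = 10/9
Numerator = (1+beta^2)*P*R = 36/65
Denominator = beta^2*P + R = 1/13 + 18/25 = 259/325
F_beta = 180/259

180/259


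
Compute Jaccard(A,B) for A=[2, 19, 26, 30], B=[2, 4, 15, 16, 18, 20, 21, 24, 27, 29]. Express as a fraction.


A intersect B = [2]
|A intersect B| = 1
A union B = [2, 4, 15, 16, 18, 19, 20, 21, 24, 26, 27, 29, 30]
|A union B| = 13
Jaccard = 1/13 = 1/13

1/13


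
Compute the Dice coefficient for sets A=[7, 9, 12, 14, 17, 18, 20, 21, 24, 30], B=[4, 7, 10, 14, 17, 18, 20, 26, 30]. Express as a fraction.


A intersect B = [7, 14, 17, 18, 20, 30]
|A intersect B| = 6
|A| = 10, |B| = 9
Dice = 2*6 / (10+9)
= 12 / 19 = 12/19

12/19


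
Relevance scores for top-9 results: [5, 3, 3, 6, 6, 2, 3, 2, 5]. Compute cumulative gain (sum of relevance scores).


Cumulative Gain = sum of relevance scores
Position 1: rel=5, running sum=5
Position 2: rel=3, running sum=8
Position 3: rel=3, running sum=11
Position 4: rel=6, running sum=17
Position 5: rel=6, running sum=23
Position 6: rel=2, running sum=25
Position 7: rel=3, running sum=28
Position 8: rel=2, running sum=30
Position 9: rel=5, running sum=35
CG = 35

35


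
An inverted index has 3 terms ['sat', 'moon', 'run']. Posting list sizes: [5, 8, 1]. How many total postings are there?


Summing posting list sizes:
'sat': 5 postings
'moon': 8 postings
'run': 1 postings
Total = 5 + 8 + 1 = 14

14


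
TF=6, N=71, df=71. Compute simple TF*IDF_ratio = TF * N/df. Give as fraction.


TF * (N/df)
= 6 * (71/71)
= 6 * 1
= 6

6


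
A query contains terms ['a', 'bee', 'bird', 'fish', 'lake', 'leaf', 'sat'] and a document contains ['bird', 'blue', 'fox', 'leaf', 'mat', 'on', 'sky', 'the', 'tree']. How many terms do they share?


Query terms: ['a', 'bee', 'bird', 'fish', 'lake', 'leaf', 'sat']
Document terms: ['bird', 'blue', 'fox', 'leaf', 'mat', 'on', 'sky', 'the', 'tree']
Common terms: ['bird', 'leaf']
Overlap count = 2

2


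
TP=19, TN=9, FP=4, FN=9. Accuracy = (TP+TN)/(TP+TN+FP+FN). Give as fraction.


Accuracy = (TP + TN) / (TP + TN + FP + FN)
TP + TN = 19 + 9 = 28
Total = 19 + 9 + 4 + 9 = 41
Accuracy = 28 / 41 = 28/41

28/41


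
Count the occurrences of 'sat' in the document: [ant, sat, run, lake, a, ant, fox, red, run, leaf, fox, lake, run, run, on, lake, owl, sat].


Document has 18 words
Scanning for 'sat':
Found at positions: [1, 17]
Count = 2

2


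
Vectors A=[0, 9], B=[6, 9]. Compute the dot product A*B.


Dot product = sum of element-wise products
A[0]*B[0] = 0*6 = 0
A[1]*B[1] = 9*9 = 81
Sum = 0 + 81 = 81

81


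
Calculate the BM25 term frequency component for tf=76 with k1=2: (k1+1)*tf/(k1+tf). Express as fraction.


BM25 TF component = (k1+1)*tf / (k1+tf)
k1 = 2, tf = 76
Numerator = (2+1)*76 = 228
Denominator = 2 + 76 = 78
= 228/78 = 38/13

38/13


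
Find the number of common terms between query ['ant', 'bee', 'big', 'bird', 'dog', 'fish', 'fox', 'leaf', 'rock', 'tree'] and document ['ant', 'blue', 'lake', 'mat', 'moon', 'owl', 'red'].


Query terms: ['ant', 'bee', 'big', 'bird', 'dog', 'fish', 'fox', 'leaf', 'rock', 'tree']
Document terms: ['ant', 'blue', 'lake', 'mat', 'moon', 'owl', 'red']
Common terms: ['ant']
Overlap count = 1

1


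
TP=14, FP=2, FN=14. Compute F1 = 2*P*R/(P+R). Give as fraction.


F1 = 2 * P * R / (P + R)
P = TP/(TP+FP) = 14/16 = 7/8
R = TP/(TP+FN) = 14/28 = 1/2
2 * P * R = 2 * 7/8 * 1/2 = 7/8
P + R = 7/8 + 1/2 = 11/8
F1 = 7/8 / 11/8 = 7/11

7/11


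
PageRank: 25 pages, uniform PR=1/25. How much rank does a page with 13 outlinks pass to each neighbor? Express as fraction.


Initial PR = 1/25 = 1/25
Outlinks = 13
Contribution per link = PR / outlinks
= 1/25 / 13
= 1/325

1/325


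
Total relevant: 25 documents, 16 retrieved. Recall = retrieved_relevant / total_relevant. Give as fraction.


Recall = retrieved_relevant / total_relevant
= 16 / 25
= 16 / (16 + 9)
= 16/25

16/25


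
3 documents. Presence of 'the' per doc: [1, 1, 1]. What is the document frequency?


Checking each document for 'the':
Doc 1: present
Doc 2: present
Doc 3: present
df = sum of presences = 1 + 1 + 1 = 3

3


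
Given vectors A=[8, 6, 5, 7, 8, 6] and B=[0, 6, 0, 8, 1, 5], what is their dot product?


Dot product = sum of element-wise products
A[0]*B[0] = 8*0 = 0
A[1]*B[1] = 6*6 = 36
A[2]*B[2] = 5*0 = 0
A[3]*B[3] = 7*8 = 56
A[4]*B[4] = 8*1 = 8
A[5]*B[5] = 6*5 = 30
Sum = 0 + 36 + 0 + 56 + 8 + 30 = 130

130


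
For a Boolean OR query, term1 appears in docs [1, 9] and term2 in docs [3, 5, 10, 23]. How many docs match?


Boolean OR: find union of posting lists
term1 docs: [1, 9]
term2 docs: [3, 5, 10, 23]
Union: [1, 3, 5, 9, 10, 23]
|union| = 6

6


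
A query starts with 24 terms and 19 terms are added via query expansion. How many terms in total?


Original terms: 24
Expansion terms: 19
Total = 24 + 19 = 43

43


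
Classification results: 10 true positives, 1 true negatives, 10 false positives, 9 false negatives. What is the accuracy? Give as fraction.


Accuracy = (TP + TN) / (TP + TN + FP + FN)
TP + TN = 10 + 1 = 11
Total = 10 + 1 + 10 + 9 = 30
Accuracy = 11 / 30 = 11/30

11/30


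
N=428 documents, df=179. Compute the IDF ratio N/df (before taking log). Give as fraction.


IDF ratio = N / df
= 428 / 179
= 428/179

428/179


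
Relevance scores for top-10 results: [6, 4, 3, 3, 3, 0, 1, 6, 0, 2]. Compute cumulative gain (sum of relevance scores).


Cumulative Gain = sum of relevance scores
Position 1: rel=6, running sum=6
Position 2: rel=4, running sum=10
Position 3: rel=3, running sum=13
Position 4: rel=3, running sum=16
Position 5: rel=3, running sum=19
Position 6: rel=0, running sum=19
Position 7: rel=1, running sum=20
Position 8: rel=6, running sum=26
Position 9: rel=0, running sum=26
Position 10: rel=2, running sum=28
CG = 28

28


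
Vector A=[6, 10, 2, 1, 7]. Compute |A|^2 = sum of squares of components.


|A|^2 = sum of squared components
A[0]^2 = 6^2 = 36
A[1]^2 = 10^2 = 100
A[2]^2 = 2^2 = 4
A[3]^2 = 1^2 = 1
A[4]^2 = 7^2 = 49
Sum = 36 + 100 + 4 + 1 + 49 = 190

190


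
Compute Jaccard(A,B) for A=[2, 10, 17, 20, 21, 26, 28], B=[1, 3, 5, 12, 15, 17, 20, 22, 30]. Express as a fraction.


A intersect B = [17, 20]
|A intersect B| = 2
A union B = [1, 2, 3, 5, 10, 12, 15, 17, 20, 21, 22, 26, 28, 30]
|A union B| = 14
Jaccard = 2/14 = 1/7

1/7


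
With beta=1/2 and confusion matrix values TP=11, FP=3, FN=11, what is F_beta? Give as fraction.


P = TP/(TP+FP) = 11/14 = 11/14
R = TP/(TP+FN) = 11/22 = 1/2
beta^2 = 1/2^2 = 1/4
(1 + beta^2) = 5/4
Numerator = (1+beta^2)*P*R = 55/112
Denominator = beta^2*P + R = 11/56 + 1/2 = 39/56
F_beta = 55/78

55/78


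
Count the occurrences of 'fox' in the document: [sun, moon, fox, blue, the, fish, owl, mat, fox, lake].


Document has 10 words
Scanning for 'fox':
Found at positions: [2, 8]
Count = 2

2


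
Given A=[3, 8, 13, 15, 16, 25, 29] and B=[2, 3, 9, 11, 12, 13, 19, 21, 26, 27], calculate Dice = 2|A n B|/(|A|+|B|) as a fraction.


A intersect B = [3, 13]
|A intersect B| = 2
|A| = 7, |B| = 10
Dice = 2*2 / (7+10)
= 4 / 17 = 4/17

4/17


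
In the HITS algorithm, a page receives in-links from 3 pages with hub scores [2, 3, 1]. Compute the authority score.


Authority = sum of hub scores of in-linkers
In-link 1: hub score = 2
In-link 2: hub score = 3
In-link 3: hub score = 1
Authority = 2 + 3 + 1 = 6

6


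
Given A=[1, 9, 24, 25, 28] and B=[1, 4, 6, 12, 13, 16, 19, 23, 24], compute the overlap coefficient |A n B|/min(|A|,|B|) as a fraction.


A intersect B = [1, 24]
|A intersect B| = 2
min(|A|, |B|) = min(5, 9) = 5
Overlap = 2 / 5 = 2/5

2/5


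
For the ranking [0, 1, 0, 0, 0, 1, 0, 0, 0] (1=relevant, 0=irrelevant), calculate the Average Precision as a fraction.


Computing P@k for each relevant position:
Position 1: not relevant
Position 2: relevant, P@2 = 1/2 = 1/2
Position 3: not relevant
Position 4: not relevant
Position 5: not relevant
Position 6: relevant, P@6 = 2/6 = 1/3
Position 7: not relevant
Position 8: not relevant
Position 9: not relevant
Sum of P@k = 1/2 + 1/3 = 5/6
AP = 5/6 / 2 = 5/12

5/12


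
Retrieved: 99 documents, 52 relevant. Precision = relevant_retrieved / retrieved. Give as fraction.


Precision = relevant_retrieved / total_retrieved
= 52 / 99
= 52 / (52 + 47)
= 52/99

52/99


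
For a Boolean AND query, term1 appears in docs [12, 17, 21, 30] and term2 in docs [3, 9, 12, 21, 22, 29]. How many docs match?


Boolean AND: find intersection of posting lists
term1 docs: [12, 17, 21, 30]
term2 docs: [3, 9, 12, 21, 22, 29]
Intersection: [12, 21]
|intersection| = 2

2


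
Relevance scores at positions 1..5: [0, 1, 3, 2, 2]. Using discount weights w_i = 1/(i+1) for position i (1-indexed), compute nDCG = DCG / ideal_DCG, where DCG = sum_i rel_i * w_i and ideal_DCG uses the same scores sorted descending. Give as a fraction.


Position discount weights w_i = 1/(i+1) for i=1..5:
Weights = [1/2, 1/3, 1/4, 1/5, 1/6]
Actual relevance: [0, 1, 3, 2, 2]
DCG = 0/2 + 1/3 + 3/4 + 2/5 + 2/6 = 109/60
Ideal relevance (sorted desc): [3, 2, 2, 1, 0]
Ideal DCG = 3/2 + 2/3 + 2/4 + 1/5 + 0/6 = 43/15
nDCG = DCG / ideal_DCG = 109/60 / 43/15 = 109/172

109/172


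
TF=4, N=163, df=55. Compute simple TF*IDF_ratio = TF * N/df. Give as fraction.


TF * (N/df)
= 4 * (163/55)
= 4 * 163/55
= 652/55

652/55


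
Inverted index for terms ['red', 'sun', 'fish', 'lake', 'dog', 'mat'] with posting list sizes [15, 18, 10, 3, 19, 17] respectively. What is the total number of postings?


Summing posting list sizes:
'red': 15 postings
'sun': 18 postings
'fish': 10 postings
'lake': 3 postings
'dog': 19 postings
'mat': 17 postings
Total = 15 + 18 + 10 + 3 + 19 + 17 = 82

82


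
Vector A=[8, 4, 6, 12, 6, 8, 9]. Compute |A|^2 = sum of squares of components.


|A|^2 = sum of squared components
A[0]^2 = 8^2 = 64
A[1]^2 = 4^2 = 16
A[2]^2 = 6^2 = 36
A[3]^2 = 12^2 = 144
A[4]^2 = 6^2 = 36
A[5]^2 = 8^2 = 64
A[6]^2 = 9^2 = 81
Sum = 64 + 16 + 36 + 144 + 36 + 64 + 81 = 441

441


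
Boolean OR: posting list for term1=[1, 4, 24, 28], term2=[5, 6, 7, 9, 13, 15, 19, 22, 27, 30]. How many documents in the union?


Boolean OR: find union of posting lists
term1 docs: [1, 4, 24, 28]
term2 docs: [5, 6, 7, 9, 13, 15, 19, 22, 27, 30]
Union: [1, 4, 5, 6, 7, 9, 13, 15, 19, 22, 24, 27, 28, 30]
|union| = 14

14


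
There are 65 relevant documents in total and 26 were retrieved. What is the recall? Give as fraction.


Recall = retrieved_relevant / total_relevant
= 26 / 65
= 26 / (26 + 39)
= 2/5

2/5


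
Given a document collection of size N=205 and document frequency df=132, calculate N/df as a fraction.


IDF ratio = N / df
= 205 / 132
= 205/132

205/132


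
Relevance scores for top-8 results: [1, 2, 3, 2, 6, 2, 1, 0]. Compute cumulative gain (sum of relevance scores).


Cumulative Gain = sum of relevance scores
Position 1: rel=1, running sum=1
Position 2: rel=2, running sum=3
Position 3: rel=3, running sum=6
Position 4: rel=2, running sum=8
Position 5: rel=6, running sum=14
Position 6: rel=2, running sum=16
Position 7: rel=1, running sum=17
Position 8: rel=0, running sum=17
CG = 17

17


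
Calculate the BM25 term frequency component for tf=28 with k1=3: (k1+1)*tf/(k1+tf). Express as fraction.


BM25 TF component = (k1+1)*tf / (k1+tf)
k1 = 3, tf = 28
Numerator = (3+1)*28 = 112
Denominator = 3 + 28 = 31
= 112/31 = 112/31

112/31


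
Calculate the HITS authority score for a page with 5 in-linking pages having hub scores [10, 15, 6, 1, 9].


Authority = sum of hub scores of in-linkers
In-link 1: hub score = 10
In-link 2: hub score = 15
In-link 3: hub score = 6
In-link 4: hub score = 1
In-link 5: hub score = 9
Authority = 10 + 15 + 6 + 1 + 9 = 41

41


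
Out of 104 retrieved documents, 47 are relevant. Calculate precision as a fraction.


Precision = relevant_retrieved / total_retrieved
= 47 / 104
= 47 / (47 + 57)
= 47/104

47/104


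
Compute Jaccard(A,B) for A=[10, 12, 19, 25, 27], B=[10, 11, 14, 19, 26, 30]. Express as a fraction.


A intersect B = [10, 19]
|A intersect B| = 2
A union B = [10, 11, 12, 14, 19, 25, 26, 27, 30]
|A union B| = 9
Jaccard = 2/9 = 2/9

2/9


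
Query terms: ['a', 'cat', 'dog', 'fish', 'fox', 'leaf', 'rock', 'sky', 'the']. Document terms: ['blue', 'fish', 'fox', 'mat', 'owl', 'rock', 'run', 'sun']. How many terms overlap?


Query terms: ['a', 'cat', 'dog', 'fish', 'fox', 'leaf', 'rock', 'sky', 'the']
Document terms: ['blue', 'fish', 'fox', 'mat', 'owl', 'rock', 'run', 'sun']
Common terms: ['fish', 'fox', 'rock']
Overlap count = 3

3


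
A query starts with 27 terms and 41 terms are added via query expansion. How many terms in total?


Original terms: 27
Expansion terms: 41
Total = 27 + 41 = 68

68


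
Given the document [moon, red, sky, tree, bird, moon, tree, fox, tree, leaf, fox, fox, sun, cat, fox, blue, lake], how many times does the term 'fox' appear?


Document has 17 words
Scanning for 'fox':
Found at positions: [7, 10, 11, 14]
Count = 4

4


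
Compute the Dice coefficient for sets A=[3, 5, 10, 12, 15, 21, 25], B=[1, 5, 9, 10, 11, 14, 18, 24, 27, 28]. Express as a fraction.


A intersect B = [5, 10]
|A intersect B| = 2
|A| = 7, |B| = 10
Dice = 2*2 / (7+10)
= 4 / 17 = 4/17

4/17


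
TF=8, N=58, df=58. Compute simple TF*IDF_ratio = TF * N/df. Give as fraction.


TF * (N/df)
= 8 * (58/58)
= 8 * 1
= 8

8


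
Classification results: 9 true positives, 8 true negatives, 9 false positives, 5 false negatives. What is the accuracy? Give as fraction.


Accuracy = (TP + TN) / (TP + TN + FP + FN)
TP + TN = 9 + 8 = 17
Total = 9 + 8 + 9 + 5 = 31
Accuracy = 17 / 31 = 17/31

17/31


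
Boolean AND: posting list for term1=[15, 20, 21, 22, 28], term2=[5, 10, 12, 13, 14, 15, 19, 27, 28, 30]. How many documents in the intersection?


Boolean AND: find intersection of posting lists
term1 docs: [15, 20, 21, 22, 28]
term2 docs: [5, 10, 12, 13, 14, 15, 19, 27, 28, 30]
Intersection: [15, 28]
|intersection| = 2

2


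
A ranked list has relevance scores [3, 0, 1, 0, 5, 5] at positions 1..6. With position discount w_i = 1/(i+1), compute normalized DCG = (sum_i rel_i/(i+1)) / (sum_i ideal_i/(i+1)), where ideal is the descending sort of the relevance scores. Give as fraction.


Position discount weights w_i = 1/(i+1) for i=1..6:
Weights = [1/2, 1/3, 1/4, 1/5, 1/6, 1/7]
Actual relevance: [3, 0, 1, 0, 5, 5]
DCG = 3/2 + 0/3 + 1/4 + 0/5 + 5/6 + 5/7 = 277/84
Ideal relevance (sorted desc): [5, 5, 3, 1, 0, 0]
Ideal DCG = 5/2 + 5/3 + 3/4 + 1/5 + 0/6 + 0/7 = 307/60
nDCG = DCG / ideal_DCG = 277/84 / 307/60 = 1385/2149

1385/2149


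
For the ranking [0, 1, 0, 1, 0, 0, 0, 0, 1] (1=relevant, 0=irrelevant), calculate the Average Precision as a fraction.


Computing P@k for each relevant position:
Position 1: not relevant
Position 2: relevant, P@2 = 1/2 = 1/2
Position 3: not relevant
Position 4: relevant, P@4 = 2/4 = 1/2
Position 5: not relevant
Position 6: not relevant
Position 7: not relevant
Position 8: not relevant
Position 9: relevant, P@9 = 3/9 = 1/3
Sum of P@k = 1/2 + 1/2 + 1/3 = 4/3
AP = 4/3 / 3 = 4/9

4/9


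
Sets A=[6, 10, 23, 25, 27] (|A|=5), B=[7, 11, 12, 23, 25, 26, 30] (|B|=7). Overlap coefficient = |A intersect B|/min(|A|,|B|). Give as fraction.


A intersect B = [23, 25]
|A intersect B| = 2
min(|A|, |B|) = min(5, 7) = 5
Overlap = 2 / 5 = 2/5

2/5


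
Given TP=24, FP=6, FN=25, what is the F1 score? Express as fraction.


F1 = 2 * P * R / (P + R)
P = TP/(TP+FP) = 24/30 = 4/5
R = TP/(TP+FN) = 24/49 = 24/49
2 * P * R = 2 * 4/5 * 24/49 = 192/245
P + R = 4/5 + 24/49 = 316/245
F1 = 192/245 / 316/245 = 48/79

48/79


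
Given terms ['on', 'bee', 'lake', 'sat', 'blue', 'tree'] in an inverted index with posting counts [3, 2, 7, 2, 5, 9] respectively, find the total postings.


Summing posting list sizes:
'on': 3 postings
'bee': 2 postings
'lake': 7 postings
'sat': 2 postings
'blue': 5 postings
'tree': 9 postings
Total = 3 + 2 + 7 + 2 + 5 + 9 = 28

28


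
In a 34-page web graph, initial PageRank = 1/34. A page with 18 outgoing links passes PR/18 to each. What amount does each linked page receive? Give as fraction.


Initial PR = 1/34 = 1/34
Outlinks = 18
Contribution per link = PR / outlinks
= 1/34 / 18
= 1/612

1/612


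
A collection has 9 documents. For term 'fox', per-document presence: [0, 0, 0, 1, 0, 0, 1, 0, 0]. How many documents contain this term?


Checking each document for 'fox':
Doc 1: absent
Doc 2: absent
Doc 3: absent
Doc 4: present
Doc 5: absent
Doc 6: absent
Doc 7: present
Doc 8: absent
Doc 9: absent
df = sum of presences = 0 + 0 + 0 + 1 + 0 + 0 + 1 + 0 + 0 = 2

2


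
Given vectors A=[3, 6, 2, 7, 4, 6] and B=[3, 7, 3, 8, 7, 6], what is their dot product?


Dot product = sum of element-wise products
A[0]*B[0] = 3*3 = 9
A[1]*B[1] = 6*7 = 42
A[2]*B[2] = 2*3 = 6
A[3]*B[3] = 7*8 = 56
A[4]*B[4] = 4*7 = 28
A[5]*B[5] = 6*6 = 36
Sum = 9 + 42 + 6 + 56 + 28 + 36 = 177

177


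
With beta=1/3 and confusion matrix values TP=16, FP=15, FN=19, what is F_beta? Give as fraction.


P = TP/(TP+FP) = 16/31 = 16/31
R = TP/(TP+FN) = 16/35 = 16/35
beta^2 = 1/3^2 = 1/9
(1 + beta^2) = 10/9
Numerator = (1+beta^2)*P*R = 512/1953
Denominator = beta^2*P + R = 16/279 + 16/35 = 5024/9765
F_beta = 80/157

80/157


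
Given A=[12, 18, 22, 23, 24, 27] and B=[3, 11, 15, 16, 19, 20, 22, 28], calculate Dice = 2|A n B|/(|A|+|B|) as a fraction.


A intersect B = [22]
|A intersect B| = 1
|A| = 6, |B| = 8
Dice = 2*1 / (6+8)
= 2 / 14 = 1/7

1/7


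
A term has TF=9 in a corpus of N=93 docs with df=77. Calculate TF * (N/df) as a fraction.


TF * (N/df)
= 9 * (93/77)
= 9 * 93/77
= 837/77

837/77


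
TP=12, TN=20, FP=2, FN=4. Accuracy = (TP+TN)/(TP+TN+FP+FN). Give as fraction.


Accuracy = (TP + TN) / (TP + TN + FP + FN)
TP + TN = 12 + 20 = 32
Total = 12 + 20 + 2 + 4 = 38
Accuracy = 32 / 38 = 16/19

16/19


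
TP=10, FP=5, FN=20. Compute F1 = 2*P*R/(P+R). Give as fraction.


F1 = 2 * P * R / (P + R)
P = TP/(TP+FP) = 10/15 = 2/3
R = TP/(TP+FN) = 10/30 = 1/3
2 * P * R = 2 * 2/3 * 1/3 = 4/9
P + R = 2/3 + 1/3 = 1
F1 = 4/9 / 1 = 4/9

4/9


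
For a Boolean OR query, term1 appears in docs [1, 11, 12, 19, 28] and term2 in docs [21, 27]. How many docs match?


Boolean OR: find union of posting lists
term1 docs: [1, 11, 12, 19, 28]
term2 docs: [21, 27]
Union: [1, 11, 12, 19, 21, 27, 28]
|union| = 7

7


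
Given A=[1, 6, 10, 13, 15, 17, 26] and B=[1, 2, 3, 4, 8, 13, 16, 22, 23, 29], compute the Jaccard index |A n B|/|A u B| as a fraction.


A intersect B = [1, 13]
|A intersect B| = 2
A union B = [1, 2, 3, 4, 6, 8, 10, 13, 15, 16, 17, 22, 23, 26, 29]
|A union B| = 15
Jaccard = 2/15 = 2/15

2/15


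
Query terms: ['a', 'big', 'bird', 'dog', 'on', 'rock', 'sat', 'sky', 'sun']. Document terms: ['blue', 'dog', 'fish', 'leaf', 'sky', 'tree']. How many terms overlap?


Query terms: ['a', 'big', 'bird', 'dog', 'on', 'rock', 'sat', 'sky', 'sun']
Document terms: ['blue', 'dog', 'fish', 'leaf', 'sky', 'tree']
Common terms: ['dog', 'sky']
Overlap count = 2

2


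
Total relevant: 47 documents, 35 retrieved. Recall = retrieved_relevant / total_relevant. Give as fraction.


Recall = retrieved_relevant / total_relevant
= 35 / 47
= 35 / (35 + 12)
= 35/47

35/47


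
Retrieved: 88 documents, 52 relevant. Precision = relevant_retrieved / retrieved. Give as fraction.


Precision = relevant_retrieved / total_retrieved
= 52 / 88
= 52 / (52 + 36)
= 13/22

13/22


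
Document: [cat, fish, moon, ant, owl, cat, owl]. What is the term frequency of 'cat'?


Document has 7 words
Scanning for 'cat':
Found at positions: [0, 5]
Count = 2

2


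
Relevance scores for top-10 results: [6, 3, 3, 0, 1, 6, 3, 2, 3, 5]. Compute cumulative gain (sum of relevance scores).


Cumulative Gain = sum of relevance scores
Position 1: rel=6, running sum=6
Position 2: rel=3, running sum=9
Position 3: rel=3, running sum=12
Position 4: rel=0, running sum=12
Position 5: rel=1, running sum=13
Position 6: rel=6, running sum=19
Position 7: rel=3, running sum=22
Position 8: rel=2, running sum=24
Position 9: rel=3, running sum=27
Position 10: rel=5, running sum=32
CG = 32

32
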